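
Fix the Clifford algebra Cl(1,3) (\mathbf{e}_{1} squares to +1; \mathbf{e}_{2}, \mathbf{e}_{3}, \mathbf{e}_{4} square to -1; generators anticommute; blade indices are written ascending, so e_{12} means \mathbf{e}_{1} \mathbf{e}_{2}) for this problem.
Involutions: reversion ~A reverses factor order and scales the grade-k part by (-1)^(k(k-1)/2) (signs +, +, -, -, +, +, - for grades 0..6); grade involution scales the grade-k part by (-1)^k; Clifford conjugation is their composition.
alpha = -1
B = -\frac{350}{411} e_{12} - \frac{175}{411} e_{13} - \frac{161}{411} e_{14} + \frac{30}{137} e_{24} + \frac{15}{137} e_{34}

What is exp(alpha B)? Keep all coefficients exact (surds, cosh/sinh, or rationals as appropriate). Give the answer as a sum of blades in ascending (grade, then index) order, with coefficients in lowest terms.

B^2 term by term: the squares give (-\frac{350}{411})^2*(e_{12})^2 + (-\frac{175}{411})^2*(e_{13})^2 + (-\frac{161}{411})^2*(e_{14})^2 + (\frac{30}{137})^2*(e_{24})^2 + (\frac{15}{137})^2*(e_{34})^2 = \frac{122500}{168921}*(+1) + \frac{30625}{168921}*(+1) + \frac{25921}{168921}*(+1) + \frac{900}{18769}*(-1) + \frac{225}{18769}*(-1) = 1 (each basis 2-blade squares to minus the product of its generators' squares); cross terms between blades sharing an index anticommute and cancel; the commuting (index-disjoint) pairs give grade-4 terms 2*c*c'*(blade product), which cancel blade by blade — e_{1234}: -\frac{3500}{18769} + \frac{3500}{18769} = 0 — confirming B is simple. So B^2 = 1.
B^2 = 1 — hyperbolic case — the even/odd split gives cosh and sinh: l = 1, alpha*l = -1, so exp(alpha B) = cosh(-1) + (sinh(-1)/1)*B = \cosh{\left(1 \right)} + (- \sinh{\left(1 \right)})*B.
Answer: \cosh{\left(1 \right)} + \frac{350 \sinh{\left(1 \right)}}{411} e_{12} + \frac{175 \sinh{\left(1 \right)}}{411} e_{13} + \frac{161 \sinh{\left(1 \right)}}{411} e_{14} - \frac{30 \sinh{\left(1 \right)}}{137} e_{24} - \frac{15 \sinh{\left(1 \right)}}{137} e_{34}


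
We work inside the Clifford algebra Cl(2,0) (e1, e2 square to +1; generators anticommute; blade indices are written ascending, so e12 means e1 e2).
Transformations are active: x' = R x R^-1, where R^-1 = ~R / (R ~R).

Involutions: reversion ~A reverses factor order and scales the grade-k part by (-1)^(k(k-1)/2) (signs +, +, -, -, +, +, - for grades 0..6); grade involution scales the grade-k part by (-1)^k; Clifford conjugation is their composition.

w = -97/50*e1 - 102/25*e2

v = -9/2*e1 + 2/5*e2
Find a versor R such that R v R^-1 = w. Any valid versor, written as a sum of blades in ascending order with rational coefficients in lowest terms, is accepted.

R = v + w = -161/25*e1 - 92/25*e2 works: the equal norms (2041/100) guarantee its sandwich swaps v into w.
Answer: -161/25*e1 - 92/25*e2


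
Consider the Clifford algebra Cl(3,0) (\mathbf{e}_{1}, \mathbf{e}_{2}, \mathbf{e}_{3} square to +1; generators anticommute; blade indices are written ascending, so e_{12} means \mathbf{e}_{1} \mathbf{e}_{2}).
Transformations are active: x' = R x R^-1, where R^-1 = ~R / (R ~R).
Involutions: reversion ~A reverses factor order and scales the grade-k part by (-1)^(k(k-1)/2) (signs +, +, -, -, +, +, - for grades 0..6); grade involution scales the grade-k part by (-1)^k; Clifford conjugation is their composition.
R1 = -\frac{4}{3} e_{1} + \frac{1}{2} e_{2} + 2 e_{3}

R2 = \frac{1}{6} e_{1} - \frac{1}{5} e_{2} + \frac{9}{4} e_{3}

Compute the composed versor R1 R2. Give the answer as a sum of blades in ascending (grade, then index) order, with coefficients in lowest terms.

Distribute over the terms of R1 (each basis-blade product reordered to ascending indices, repeated generators contracted through their squares):
(-\frac{4}{3} e_{1}) R2 = -\frac{2}{9} + \frac{4}{15} e_{12} - 3 e_{13}
(\frac{1}{2} e_{2}) R2 = -\frac{1}{10} - \frac{1}{12} e_{12} + \frac{9}{8} e_{23}
(2 e_{3}) R2 = \frac{9}{2} - \frac{1}{3} e_{13} + \frac{2}{5} e_{23}
Summing the partial products and collecting blades:
Answer: \frac{188}{45} + \frac{11}{60} e_{12} - \frac{10}{3} e_{13} + \frac{61}{40} e_{23}


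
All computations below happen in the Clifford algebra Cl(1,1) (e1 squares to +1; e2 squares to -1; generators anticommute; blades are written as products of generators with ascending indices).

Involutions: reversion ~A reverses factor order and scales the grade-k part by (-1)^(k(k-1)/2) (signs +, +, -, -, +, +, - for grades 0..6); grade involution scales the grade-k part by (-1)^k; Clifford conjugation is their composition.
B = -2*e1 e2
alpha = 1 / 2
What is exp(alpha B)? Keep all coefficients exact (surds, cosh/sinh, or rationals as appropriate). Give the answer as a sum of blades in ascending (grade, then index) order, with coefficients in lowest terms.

B^2 = (-2)^2*(e1 e2)^2 = 4*(+1) = 4 (a basis 2-blade squares to minus the product of its generators' squares).
B^2 = 4 — B^2 > 0, so the exponential closes hyperbolically: l = 2, alpha*l = 1, so exp(alpha B) = cosh(1) + (sinh(1)/2)*B = cosh(1) + (sinh(1)/2)*B.
Answer: cosh(1) - sinh(1)*e1 e2


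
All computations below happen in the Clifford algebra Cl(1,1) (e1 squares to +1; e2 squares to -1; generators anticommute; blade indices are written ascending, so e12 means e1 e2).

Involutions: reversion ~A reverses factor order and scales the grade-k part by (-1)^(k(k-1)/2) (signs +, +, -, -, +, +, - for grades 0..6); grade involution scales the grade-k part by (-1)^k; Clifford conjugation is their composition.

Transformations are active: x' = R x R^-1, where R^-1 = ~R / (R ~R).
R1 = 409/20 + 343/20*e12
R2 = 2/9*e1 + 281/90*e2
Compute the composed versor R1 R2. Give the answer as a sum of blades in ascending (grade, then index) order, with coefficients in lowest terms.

Distribute over the terms of R1 (each basis-blade product reordered to ascending indices, repeated generators contracted through their squares):
(409/20) R2 = 409/90*e1 + 114929/1800*e2
(343/20*e12) R2 = -96383/1800*e1 - 343/90*e2
Summing the partial products and collecting blades:
Answer: -29401/600*e1 + 36023/600*e2


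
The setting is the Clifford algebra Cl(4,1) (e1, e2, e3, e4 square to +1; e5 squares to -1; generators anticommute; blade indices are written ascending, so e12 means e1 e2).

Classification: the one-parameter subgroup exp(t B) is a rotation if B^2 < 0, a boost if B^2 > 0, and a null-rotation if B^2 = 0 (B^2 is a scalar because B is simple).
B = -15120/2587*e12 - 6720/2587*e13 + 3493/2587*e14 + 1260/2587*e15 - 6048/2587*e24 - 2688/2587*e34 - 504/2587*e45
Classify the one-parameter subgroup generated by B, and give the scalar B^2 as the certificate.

B^2 term by term: the squares give (-15120/2587)^2*(e12)^2 + (-6720/2587)^2*(e13)^2 + (3493/2587)^2*(e14)^2 + (1260/2587)^2*(e15)^2 + (-6048/2587)^2*(e24)^2 + (-2688/2587)^2*(e34)^2 + (-504/2587)^2*(e45)^2 = 228614400/6692569*(-1) + 45158400/6692569*(-1) + 12201049/6692569*(-1) + 1587600/6692569*(+1) + 36578304/6692569*(-1) + 7225344/6692569*(-1) + 254016/6692569*(+1) = -49 (each basis 2-blade squares to minus the product of its generators' squares); cross terms between blades sharing an index anticommute and cancel; the commuting (index-disjoint) pairs give grade-4 terms 2*c*c'*(blade product), which cancel blade by blade — e1234: 81285120/6692569 - 81285120/6692569 = 0; e1245: 15240960/6692569 - 15240960/6692569 = 0; e1345: 6773760/6692569 - 6773760/6692569 = 0 — confirming B is simple. So B^2 = -49.
Answer: rotation, certificate B^2 = -49. The class reads off the invariant scalar -49 directly.


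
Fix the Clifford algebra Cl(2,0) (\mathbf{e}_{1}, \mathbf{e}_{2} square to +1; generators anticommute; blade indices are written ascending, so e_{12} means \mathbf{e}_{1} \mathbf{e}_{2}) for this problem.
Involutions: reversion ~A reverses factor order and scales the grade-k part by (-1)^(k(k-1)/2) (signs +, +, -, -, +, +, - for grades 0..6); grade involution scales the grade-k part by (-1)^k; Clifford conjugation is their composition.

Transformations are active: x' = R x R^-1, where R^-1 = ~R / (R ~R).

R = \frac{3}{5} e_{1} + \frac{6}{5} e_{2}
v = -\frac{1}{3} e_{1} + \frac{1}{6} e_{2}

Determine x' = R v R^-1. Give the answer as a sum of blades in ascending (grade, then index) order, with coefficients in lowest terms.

~R = \frac{3}{5} e_{1} + \frac{6}{5} e_{2}, and R ~R = \frac{9}{5}, so R^-1 = ~R / (\frac{9}{5}).
R v = \frac{1}{2} e_{12}
Answer: \frac{1}{3} e_{1} - \frac{1}{6} e_{2}


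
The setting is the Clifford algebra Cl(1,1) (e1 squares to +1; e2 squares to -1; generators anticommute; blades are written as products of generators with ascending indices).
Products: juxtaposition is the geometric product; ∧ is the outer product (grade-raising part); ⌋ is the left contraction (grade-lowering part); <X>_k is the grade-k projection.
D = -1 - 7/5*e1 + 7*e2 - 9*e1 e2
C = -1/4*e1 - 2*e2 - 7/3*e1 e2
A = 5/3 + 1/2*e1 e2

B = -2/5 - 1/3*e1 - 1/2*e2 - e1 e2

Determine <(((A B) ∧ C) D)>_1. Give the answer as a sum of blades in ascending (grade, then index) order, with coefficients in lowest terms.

step 1: -7/6 - 11/36*e1 - 2/3*e2 - 28/15*e1 e2
step 2: 7/24*e1 + 7/3*e2 + 19/6*e1 e2
step 3: -5429/120 - 1043/24*e1 - 21/40*e2 + 257/120*e1 e2
step 4: -1043/24*e1 - 21/40*e2
Answer: -1043/24*e1 - 21/40*e2


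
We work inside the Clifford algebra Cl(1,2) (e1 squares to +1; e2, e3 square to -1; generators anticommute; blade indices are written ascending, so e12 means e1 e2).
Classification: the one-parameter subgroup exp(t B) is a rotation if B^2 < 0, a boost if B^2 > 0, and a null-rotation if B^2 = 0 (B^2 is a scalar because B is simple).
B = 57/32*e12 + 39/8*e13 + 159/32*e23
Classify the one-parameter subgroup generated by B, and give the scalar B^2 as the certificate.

B^2 term by term: the squares give (57/32)^2*(e12)^2 + (39/8)^2*(e13)^2 + (159/32)^2*(e23)^2 = 3249/1024*(+1) + 1521/64*(+1) + 25281/1024*(-1) = 9/4 (each basis 2-blade squares to minus the product of its generators' squares); cross terms between blades sharing an index anticommute and cancel. So B^2 = 9/4.
Answer: boost, certificate B^2 = 9/4. Why this suffices: the scalar 9/4 survives any versor conjugation, so its sign alone determines the class however B is presented.


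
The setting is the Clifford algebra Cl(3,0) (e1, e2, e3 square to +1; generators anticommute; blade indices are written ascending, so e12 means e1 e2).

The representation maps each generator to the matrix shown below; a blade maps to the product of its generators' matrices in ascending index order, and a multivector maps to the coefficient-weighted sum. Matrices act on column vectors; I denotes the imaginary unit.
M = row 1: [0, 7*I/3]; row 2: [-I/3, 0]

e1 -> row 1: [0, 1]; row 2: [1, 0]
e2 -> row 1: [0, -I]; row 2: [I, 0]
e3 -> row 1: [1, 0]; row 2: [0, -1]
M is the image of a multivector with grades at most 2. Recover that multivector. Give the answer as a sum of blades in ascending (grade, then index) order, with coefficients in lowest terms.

Method: 1, rho(e1), rho(e2), rho(e3) form a trace-orthogonal basis of the 2x2 complex matrices (tr(X Y) = 2 if X = Y, else 0), so M = m0*1 + m1*rho(e1) + m2*rho(e2) + m3*rho(e3) with m0 = tr(M)/2 = 0, m1 = tr(M rho(e1))/2 = I, m2 = tr(M rho(e2))/2 = -4/3, m3 = tr(M rho(e3))/2 = 0.
Multiplying table entries, the bivector images are rho(e12) = I*rho(e3), rho(e13) = -I*rho(e2), rho(e23) = I*rho(e1); with real blade coefficients the real parts of m0..m3 are the coefficients of 1, e1, e2, e3 and the imaginary parts give the bivectors (e23: Im m1, e13: -Im m2, e12: Im m3).
Answer: -4/3*e2 + e23


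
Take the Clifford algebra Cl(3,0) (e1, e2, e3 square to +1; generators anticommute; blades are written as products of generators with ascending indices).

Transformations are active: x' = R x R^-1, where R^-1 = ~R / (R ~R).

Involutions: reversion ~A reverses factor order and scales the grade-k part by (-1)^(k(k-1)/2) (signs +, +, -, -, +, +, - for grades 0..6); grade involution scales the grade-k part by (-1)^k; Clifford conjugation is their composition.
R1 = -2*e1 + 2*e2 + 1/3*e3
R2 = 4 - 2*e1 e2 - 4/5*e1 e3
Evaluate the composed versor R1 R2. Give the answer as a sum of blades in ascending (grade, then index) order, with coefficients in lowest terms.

Distribute over the terms of R1 (each basis-blade product reordered to ascending indices, repeated generators contracted through their squares):
(-2*e1) R2 = -8*e1 + 4*e2 + 8/5*e3
(2*e2) R2 = 4*e1 + 8*e2 + 8/5*e1 e2 e3
(1/3*e3) R2 = 4/15*e1 + 4/3*e3 - 2/3*e1 e2 e3
Summing the partial products and collecting blades:
Answer: -56/15*e1 + 12*e2 + 44/15*e3 + 14/15*e1 e2 e3


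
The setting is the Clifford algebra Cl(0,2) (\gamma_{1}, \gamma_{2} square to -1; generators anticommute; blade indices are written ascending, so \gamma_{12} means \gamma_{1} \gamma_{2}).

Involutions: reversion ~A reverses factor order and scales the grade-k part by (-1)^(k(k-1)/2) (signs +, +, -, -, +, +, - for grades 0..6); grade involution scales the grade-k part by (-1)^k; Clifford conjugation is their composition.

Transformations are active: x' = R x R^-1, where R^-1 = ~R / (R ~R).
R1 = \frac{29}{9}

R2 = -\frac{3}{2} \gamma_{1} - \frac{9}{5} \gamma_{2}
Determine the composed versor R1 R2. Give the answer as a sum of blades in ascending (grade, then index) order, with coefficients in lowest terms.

Distribute over the terms of R1 (each basis-blade product reordered to ascending indices, repeated generators contracted through their squares):
(\frac{29}{9}) R2 = -\frac{29}{6} \gamma_{1} - \frac{29}{5} \gamma_{2}
Answer: -\frac{29}{6} \gamma_{1} - \frac{29}{5} \gamma_{2}


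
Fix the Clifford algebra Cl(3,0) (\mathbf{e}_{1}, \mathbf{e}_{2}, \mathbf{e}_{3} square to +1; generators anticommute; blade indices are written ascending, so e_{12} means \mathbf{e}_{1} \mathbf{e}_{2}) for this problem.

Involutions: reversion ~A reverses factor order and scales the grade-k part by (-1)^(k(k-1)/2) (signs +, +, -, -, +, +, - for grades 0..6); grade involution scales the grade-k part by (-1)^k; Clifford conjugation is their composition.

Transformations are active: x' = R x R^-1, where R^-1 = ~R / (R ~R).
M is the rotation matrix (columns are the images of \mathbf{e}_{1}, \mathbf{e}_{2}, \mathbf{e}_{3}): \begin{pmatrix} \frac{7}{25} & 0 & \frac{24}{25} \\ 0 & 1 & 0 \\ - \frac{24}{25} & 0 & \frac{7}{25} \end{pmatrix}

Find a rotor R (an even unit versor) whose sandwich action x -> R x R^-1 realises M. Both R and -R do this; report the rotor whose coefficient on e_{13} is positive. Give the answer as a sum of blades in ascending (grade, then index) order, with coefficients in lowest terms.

Method: write R = a + b12*e_{12} + b13*e_{13} + b23*e_{23} with a^2 + b12^2 + b13^2 + b23^2 = 1 (so R^-1 = ~R). Expanding the columns R e_j ~R gives tr M = 4a^2 - 1 and, from the antisymmetric part, M21 - M12 = -4a*b12, M13 - M31 = 4a*b13, M32 - M23 = -4a*b23.
Here tr M = \frac{39}{25}, so a^2 = (1 + tr M)/4 = \frac{16}{25} and a = ±\frac{4}{5}. Taking a = \frac{4}{5}: M21 - M12 = 0, M13 - M31 = \frac{48}{25}, M32 - M23 = 0, giving b12 = 0, b13 = \frac{3}{5}, b23 = 0, i.e. R = \frac{4}{5} + \frac{3}{5} e_{13}.
Its e_{13} coefficient is already positive.
Answer: \frac{4}{5} + \frac{3}{5} e_{13}. Key observation: the double cover Spin(3) -> SO(3) sends R and -R to the same matrix (trace \frac{39}{25} here), so the stated sign of the e_{13} coefficient is what selects one sheet.


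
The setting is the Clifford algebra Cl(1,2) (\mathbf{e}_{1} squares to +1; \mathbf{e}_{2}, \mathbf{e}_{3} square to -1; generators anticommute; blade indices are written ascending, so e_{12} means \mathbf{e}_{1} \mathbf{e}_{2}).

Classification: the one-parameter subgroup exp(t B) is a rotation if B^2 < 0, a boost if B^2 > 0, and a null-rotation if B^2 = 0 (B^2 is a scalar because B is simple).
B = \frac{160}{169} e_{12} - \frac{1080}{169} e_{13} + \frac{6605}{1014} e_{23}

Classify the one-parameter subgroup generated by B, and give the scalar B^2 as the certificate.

B^2 term by term: the squares give (\frac{160}{169})^2*(e_{12})^2 + (-\frac{1080}{169})^2*(e_{13})^2 + (\frac{6605}{1014})^2*(e_{23})^2 = \frac{25600}{28561}*(+1) + \frac{1166400}{28561}*(+1) + \frac{43626025}{1028196}*(-1) = -\frac{25}{36} (each basis 2-blade squares to minus the product of its generators' squares); cross terms between blades sharing an index anticommute and cancel. So B^2 = -\frac{25}{36}.
Answer: rotation, certificate B^2 = -\frac{25}{36}. No conjugation can change B^2 = -\frac{25}{36}; the sign gives the class.


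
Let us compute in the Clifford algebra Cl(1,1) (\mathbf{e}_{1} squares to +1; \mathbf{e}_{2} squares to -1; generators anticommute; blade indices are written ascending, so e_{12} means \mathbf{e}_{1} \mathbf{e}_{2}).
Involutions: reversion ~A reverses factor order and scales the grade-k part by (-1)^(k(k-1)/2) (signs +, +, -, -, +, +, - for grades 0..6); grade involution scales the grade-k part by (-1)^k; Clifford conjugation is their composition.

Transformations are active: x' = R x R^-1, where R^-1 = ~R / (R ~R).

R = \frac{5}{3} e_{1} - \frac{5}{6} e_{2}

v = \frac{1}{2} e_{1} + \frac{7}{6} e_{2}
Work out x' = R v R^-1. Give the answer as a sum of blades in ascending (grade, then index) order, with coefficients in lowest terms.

~R = \frac{5}{3} e_{1} - \frac{5}{6} e_{2}, and R ~R = \frac{25}{12}, so R^-1 = ~R / (\frac{25}{12}).
R v = \frac{65}{36} + \frac{85}{36} e_{12}
Answer: \frac{43}{18} e_{1} - \frac{47}{18} e_{2}


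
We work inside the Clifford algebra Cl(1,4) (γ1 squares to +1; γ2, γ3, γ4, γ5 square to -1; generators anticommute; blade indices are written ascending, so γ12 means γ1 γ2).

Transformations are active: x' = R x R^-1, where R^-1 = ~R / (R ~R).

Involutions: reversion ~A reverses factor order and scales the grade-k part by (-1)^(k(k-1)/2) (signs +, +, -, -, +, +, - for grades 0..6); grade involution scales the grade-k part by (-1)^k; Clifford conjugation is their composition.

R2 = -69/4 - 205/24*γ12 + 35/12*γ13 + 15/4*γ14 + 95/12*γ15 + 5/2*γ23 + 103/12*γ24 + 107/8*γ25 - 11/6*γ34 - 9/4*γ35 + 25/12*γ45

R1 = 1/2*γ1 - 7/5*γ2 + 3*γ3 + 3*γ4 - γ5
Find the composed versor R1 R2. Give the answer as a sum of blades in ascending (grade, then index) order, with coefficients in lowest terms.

Distribute over the terms of R1 (each basis-blade product reordered to ascending indices, repeated generators contracted through their squares):
(1/2*γ1) R2 = -69/8*γ1 - 205/48*γ2 + 35/24*γ3 + 15/8*γ4 + 95/24*γ5 + 5/4*γ123 + 103/24*γ124 + 107/16*γ125 - 11/12*γ134 - 9/8*γ135 + 25/24*γ145
(-7/5*γ2) R2 = 287/24*γ1 + 483/20*γ2 + 7/2*γ3 + 721/60*γ4 + 749/40*γ5 + 49/12*γ123 + 21/4*γ124 + 133/12*γ125 + 77/30*γ234 + 63/20*γ235 - 35/12*γ245
(3*γ3) R2 = 35/4*γ1 + 15/2*γ2 - 207/4*γ3 + 11/2*γ4 + 27/4*γ5 - 205/8*γ123 - 45/4*γ134 - 95/4*γ135 - 103/4*γ234 - 321/8*γ235 + 25/4*γ345
(3*γ4) R2 = 45/4*γ1 + 103/4*γ2 - 11/2*γ3 - 207/4*γ4 - 25/4*γ5 - 205/8*γ124 + 35/4*γ134 - 95/4*γ145 + 15/2*γ234 - 321/8*γ245 + 27/4*γ345
(-γ5) R2 = -95/12*γ1 - 107/8*γ2 + 9/4*γ3 - 25/12*γ4 + 69/4*γ5 + 205/24*γ125 - 35/12*γ135 - 15/4*γ145 - 5/2*γ235 - 103/12*γ245 + 11/6*γ345
Summing the partial products and collecting blades:
Answer: 185/12*γ1 + 9541/240*γ2 - 1201/24*γ3 - 4133/120*γ4 + 1213/30*γ5 - 487/24*γ123 - 193/12*γ124 + 421/16*γ125 - 41/12*γ134 - 667/24*γ135 - 635/24*γ145 - 941/60*γ234 - 1579/40*γ235 - 413/8*γ245 + 89/6*γ345


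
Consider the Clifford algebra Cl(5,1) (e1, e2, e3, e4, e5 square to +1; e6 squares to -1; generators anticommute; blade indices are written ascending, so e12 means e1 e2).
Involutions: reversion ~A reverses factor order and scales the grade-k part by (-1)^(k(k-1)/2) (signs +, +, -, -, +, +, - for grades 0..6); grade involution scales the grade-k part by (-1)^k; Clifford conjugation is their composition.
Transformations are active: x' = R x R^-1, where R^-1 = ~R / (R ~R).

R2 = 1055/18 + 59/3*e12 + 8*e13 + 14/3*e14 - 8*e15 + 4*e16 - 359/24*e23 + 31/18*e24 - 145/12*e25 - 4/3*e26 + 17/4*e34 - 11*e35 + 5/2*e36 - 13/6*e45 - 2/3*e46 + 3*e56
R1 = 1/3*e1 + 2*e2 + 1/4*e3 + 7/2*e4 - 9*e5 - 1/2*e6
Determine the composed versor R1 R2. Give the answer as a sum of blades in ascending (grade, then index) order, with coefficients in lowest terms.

Distribute over the terms of R1 (each basis-blade product reordered to ascending indices, repeated generators contracted through their squares):
(1/3*e1) R2 = 1055/54*e1 + 59/9*e2 + 8/3*e3 + 14/9*e4 - 8/3*e5 + 4/3*e6 - 359/72*e123 + 31/54*e124 - 145/36*e125 - 4/9*e126 + 17/12*e134 - 11/3*e135 + 5/6*e136 - 13/18*e145 - 2/9*e146 + e156
(2*e2) R2 = -118/3*e1 + 1055/9*e2 - 359/12*e3 + 31/9*e4 - 145/6*e5 - 8/3*e6 - 16*e123 - 28/3*e124 + 16*e125 - 8*e126 + 17/2*e234 - 22*e235 + 5*e236 - 13/3*e245 - 4/3*e246 + 6*e256
(1/4*e3) R2 = -2*e1 + 359/96*e2 + 1055/72*e3 + 17/16*e4 - 11/4*e5 + 5/8*e6 + 59/12*e123 - 7/6*e134 + 2*e135 - e136 - 31/72*e234 + 145/48*e235 + 1/3*e236 - 13/24*e345 - 1/6*e346 + 3/4*e356
(7/2*e4) R2 = -49/3*e1 - 217/36*e2 - 119/8*e3 + 7385/36*e4 - 91/12*e5 - 7/3*e6 + 413/6*e124 + 28*e134 + 28*e145 - 14*e146 - 2513/48*e234 + 1015/24*e245 + 14/3*e246 + 77/2*e345 - 35/4*e346 + 21/2*e456
(-9*e5) R2 = -72*e1 - 435/4*e2 - 99*e3 - 39/2*e4 - 1055/2*e5 - 27*e6 - 177*e125 - 72*e135 - 42*e145 + 36*e156 + 1077/8*e235 - 31/2*e245 - 12*e256 - 153/4*e345 + 45/2*e356 - 6*e456
(-1/2*e6) R2 = -2*e1 + 2/3*e2 - 5/4*e3 + 1/3*e4 - 3/2*e5 - 1055/36*e6 - 59/6*e126 - 4*e136 - 7/3*e146 + 4*e156 + 359/48*e236 - 31/36*e246 + 145/24*e256 - 17/8*e346 + 11/2*e356 + 13/12*e456
Summing the partial products and collecting blades:
Answer: -6055/54*e1 + 429/32*e2 - 2299/18*e3 + 27653/144*e4 - 3397/6*e5 - 4273/72*e6 - 1157/72*e123 + 1622/27*e124 - 5941/36*e125 - 329/18*e126 + 113/4*e134 - 221/3*e135 - 25/6*e136 - 265/18*e145 - 149/9*e146 + 41*e156 - 6377/144*e234 + 5551/48*e235 + 205/16*e236 + 539/24*e245 + 89/36*e246 + 1/24*e256 - 7/24*e345 - 265/24*e346 + 115/4*e356 + 67/12*e456


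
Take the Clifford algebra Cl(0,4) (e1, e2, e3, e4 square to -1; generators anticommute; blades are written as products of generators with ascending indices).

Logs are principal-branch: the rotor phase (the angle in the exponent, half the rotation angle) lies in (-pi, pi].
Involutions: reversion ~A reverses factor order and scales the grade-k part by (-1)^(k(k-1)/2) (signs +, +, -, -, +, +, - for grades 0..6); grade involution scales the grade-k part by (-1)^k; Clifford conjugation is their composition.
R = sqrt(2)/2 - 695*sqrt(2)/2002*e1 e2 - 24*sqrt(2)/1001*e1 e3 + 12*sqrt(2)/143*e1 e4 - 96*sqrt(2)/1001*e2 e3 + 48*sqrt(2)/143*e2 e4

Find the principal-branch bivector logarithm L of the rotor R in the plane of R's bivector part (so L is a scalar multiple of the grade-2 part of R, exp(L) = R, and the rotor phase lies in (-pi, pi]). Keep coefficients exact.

The scalar part of R is sqrt(2)/2, so the principal-branch rotor phase is pinned; divide the bivector part by its sine to get the unit plane — L is the phase times that plane.
Concretely: cos(phase) = sqrt(2)/2 gives phase = ±pi/4, and since phase/sin(phase) is even the sign is immaterial: L = (phase/sin(phase)) * <R>_2 = (sqrt(2)*pi/4) * <R>_2.
Answer: -695*pi/4004*e1 e2 - 12*pi/1001*e1 e3 + 6*pi/143*e1 e4 - 48*pi/1001*e2 e3 + 24*pi/143*e2 e4


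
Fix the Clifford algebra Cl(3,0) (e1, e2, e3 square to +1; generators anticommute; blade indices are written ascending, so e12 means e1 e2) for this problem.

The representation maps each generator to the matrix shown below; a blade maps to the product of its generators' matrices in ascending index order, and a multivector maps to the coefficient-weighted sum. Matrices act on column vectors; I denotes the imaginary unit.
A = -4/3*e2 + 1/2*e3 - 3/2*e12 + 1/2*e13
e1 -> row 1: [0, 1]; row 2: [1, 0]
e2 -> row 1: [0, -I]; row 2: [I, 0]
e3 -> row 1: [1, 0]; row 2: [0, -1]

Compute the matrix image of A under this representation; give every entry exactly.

Bivector images (products of the table entries): rho(e12) = rho(e1)rho(e2) = row 1: [I, 0]; row 2: [0, -I]; rho(e13) = rho(e1)rho(e3) = row 1: [0, -1]; row 2: [1, 0].
M = (-4/3)*rho(e2) + (1/2)*rho(e3) + (-3/2)*rho(e12) + (1/2)*rho(e13), summed entrywise:
Answer: row 1: [1/2 - 3*I/2, -1/2 + 4*I/3]; row 2: [1/2 - 4*I/3, -1/2 + 3*I/2]


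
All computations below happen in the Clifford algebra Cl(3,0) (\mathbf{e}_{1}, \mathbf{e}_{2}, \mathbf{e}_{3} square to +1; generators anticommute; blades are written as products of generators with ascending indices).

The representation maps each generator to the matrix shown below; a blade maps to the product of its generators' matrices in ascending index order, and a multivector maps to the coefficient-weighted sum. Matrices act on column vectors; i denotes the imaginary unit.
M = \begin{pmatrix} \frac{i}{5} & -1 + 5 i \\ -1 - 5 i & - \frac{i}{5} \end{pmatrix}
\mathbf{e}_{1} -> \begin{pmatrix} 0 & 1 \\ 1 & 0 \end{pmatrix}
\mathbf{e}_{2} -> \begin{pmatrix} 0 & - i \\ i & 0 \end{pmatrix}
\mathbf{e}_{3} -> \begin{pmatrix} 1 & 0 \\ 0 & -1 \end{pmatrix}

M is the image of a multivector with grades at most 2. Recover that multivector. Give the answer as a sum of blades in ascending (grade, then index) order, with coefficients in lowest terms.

Method: 1, rho(e_{1}), rho(e_{2}), rho(e_{3}) form a trace-orthogonal basis of the 2x2 complex matrices (tr(X Y) = 2 if X = Y, else 0), so M = m0*1 + m1*rho(e_{1}) + m2*rho(e_{2}) + m3*rho(e_{3}) with m0 = tr(M)/2 = 0, m1 = tr(M rho(e_{1}))/2 = -1, m2 = tr(M rho(e_{2}))/2 = -5, m3 = tr(M rho(e_{3}))/2 = \frac{i}{5}.
Multiplying table entries, the bivector images are rho(e_{1} e_{2}) = i*rho(e_{3}), rho(e_{1} e_{3}) = -i*rho(e_{2}), rho(e_{2} e_{3}) = i*rho(e_{1}); with real blade coefficients the real parts of m0..m3 are the coefficients of 1, e_{1}, e_{2}, e_{3} and the imaginary parts give the bivectors (e_{2} e_{3}: Im m1, e_{1} e_{3}: -Im m2, e_{1} e_{2}: Im m3).
Answer: -e_{1} - 5 e_{2} + \frac{1}{5} e_{1} e_{2}


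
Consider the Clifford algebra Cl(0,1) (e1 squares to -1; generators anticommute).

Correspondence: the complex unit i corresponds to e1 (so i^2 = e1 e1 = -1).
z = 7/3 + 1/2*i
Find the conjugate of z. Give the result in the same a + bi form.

In blades: z = 7/3 + 1/2*e1.
Conjugation here is Clifford conjugation: the scalar is fixed and the grade-1 and grade-2 blades all flip sign, giving 7/3 - 1/2*e1; translating back:
Answer: 7/3 - 1/2*i


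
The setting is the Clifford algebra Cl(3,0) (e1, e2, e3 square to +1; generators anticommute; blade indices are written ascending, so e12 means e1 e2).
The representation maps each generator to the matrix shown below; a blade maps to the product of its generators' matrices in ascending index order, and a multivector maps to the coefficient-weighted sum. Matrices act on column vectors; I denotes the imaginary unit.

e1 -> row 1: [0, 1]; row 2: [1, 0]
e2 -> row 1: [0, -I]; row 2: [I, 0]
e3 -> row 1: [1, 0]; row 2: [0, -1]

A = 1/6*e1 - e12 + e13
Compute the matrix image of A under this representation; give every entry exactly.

Bivector images (products of the table entries): rho(e12) = rho(e1)rho(e2) = row 1: [I, 0]; row 2: [0, -I]; rho(e13) = rho(e1)rho(e3) = row 1: [0, -1]; row 2: [1, 0].
M = (1/6)*rho(e1) + (-1)*rho(e12) + (1)*rho(e13), summed entrywise:
Answer: row 1: [-I, -5/6]; row 2: [7/6, I]


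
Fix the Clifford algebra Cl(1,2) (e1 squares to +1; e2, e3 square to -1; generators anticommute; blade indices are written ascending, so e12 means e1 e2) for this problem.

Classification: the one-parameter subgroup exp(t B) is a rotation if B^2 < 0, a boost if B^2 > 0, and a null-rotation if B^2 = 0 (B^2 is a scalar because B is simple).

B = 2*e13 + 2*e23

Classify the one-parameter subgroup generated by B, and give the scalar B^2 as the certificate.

B^2 term by term: the squares give (2)^2*(e13)^2 + (2)^2*(e23)^2 = 4*(+1) + 4*(-1) = 0 (each basis 2-blade squares to minus the product of its generators' squares); cross terms between blades sharing an index anticommute and cancel. So B^2 = 0.
Answer: null-rotation, certificate B^2 = 0. Why this suffices: the scalar 0 survives any versor conjugation, so its sign alone determines the class however B is presented.


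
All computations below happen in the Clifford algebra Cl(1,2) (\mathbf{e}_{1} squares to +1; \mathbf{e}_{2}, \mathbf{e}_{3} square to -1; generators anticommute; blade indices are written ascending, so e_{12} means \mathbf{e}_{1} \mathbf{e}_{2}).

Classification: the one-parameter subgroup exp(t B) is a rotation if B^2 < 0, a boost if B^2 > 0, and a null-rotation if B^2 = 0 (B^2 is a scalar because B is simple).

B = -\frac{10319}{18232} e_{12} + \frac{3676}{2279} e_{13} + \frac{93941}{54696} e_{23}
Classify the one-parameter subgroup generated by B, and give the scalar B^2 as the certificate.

B^2 term by term: the squares give (-\frac{10319}{18232})^2*(e_{12})^2 + (\frac{3676}{2279})^2*(e_{13})^2 + (\frac{93941}{54696})^2*(e_{23})^2 = \frac{106481761}{332405824}*(+1) + \frac{13512976}{5193841}*(+1) + \frac{8824911481}{2991652416}*(-1) = -\frac{1}{36} (each basis 2-blade squares to minus the product of its generators' squares); cross terms between blades sharing an index anticommute and cancel. So B^2 = -\frac{1}{36}.
Answer: rotation, certificate B^2 = -\frac{1}{36}. No conjugation can change B^2 = -\frac{1}{36}; the sign gives the class.


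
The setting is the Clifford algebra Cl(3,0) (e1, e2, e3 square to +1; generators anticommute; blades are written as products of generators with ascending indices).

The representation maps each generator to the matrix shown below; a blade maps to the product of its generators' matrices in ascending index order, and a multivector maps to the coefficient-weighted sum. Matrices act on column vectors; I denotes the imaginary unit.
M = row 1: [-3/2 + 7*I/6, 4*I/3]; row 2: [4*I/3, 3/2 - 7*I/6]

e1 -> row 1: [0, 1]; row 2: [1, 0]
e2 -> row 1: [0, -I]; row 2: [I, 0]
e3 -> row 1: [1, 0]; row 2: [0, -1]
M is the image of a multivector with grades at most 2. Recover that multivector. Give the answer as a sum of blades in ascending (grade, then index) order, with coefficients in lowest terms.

Method: 1, rho(e1), rho(e2), rho(e3) form a trace-orthogonal basis of the 2x2 complex matrices (tr(X Y) = 2 if X = Y, else 0), so M = m0*1 + m1*rho(e1) + m2*rho(e2) + m3*rho(e3) with m0 = tr(M)/2 = 0, m1 = tr(M rho(e1))/2 = 4*I/3, m2 = tr(M rho(e2))/2 = 0, m3 = tr(M rho(e3))/2 = -3/2 + 7*I/6.
Multiplying table entries, the bivector images are rho(e1 e2) = I*rho(e3), rho(e1 e3) = -I*rho(e2), rho(e2 e3) = I*rho(e1); with real blade coefficients the real parts of m0..m3 are the coefficients of 1, e1, e2, e3 and the imaginary parts give the bivectors (e2 e3: Im m1, e1 e3: -Im m2, e1 e2: Im m3).
Answer: -3/2*e3 + 7/6*e1 e2 + 4/3*e2 e3


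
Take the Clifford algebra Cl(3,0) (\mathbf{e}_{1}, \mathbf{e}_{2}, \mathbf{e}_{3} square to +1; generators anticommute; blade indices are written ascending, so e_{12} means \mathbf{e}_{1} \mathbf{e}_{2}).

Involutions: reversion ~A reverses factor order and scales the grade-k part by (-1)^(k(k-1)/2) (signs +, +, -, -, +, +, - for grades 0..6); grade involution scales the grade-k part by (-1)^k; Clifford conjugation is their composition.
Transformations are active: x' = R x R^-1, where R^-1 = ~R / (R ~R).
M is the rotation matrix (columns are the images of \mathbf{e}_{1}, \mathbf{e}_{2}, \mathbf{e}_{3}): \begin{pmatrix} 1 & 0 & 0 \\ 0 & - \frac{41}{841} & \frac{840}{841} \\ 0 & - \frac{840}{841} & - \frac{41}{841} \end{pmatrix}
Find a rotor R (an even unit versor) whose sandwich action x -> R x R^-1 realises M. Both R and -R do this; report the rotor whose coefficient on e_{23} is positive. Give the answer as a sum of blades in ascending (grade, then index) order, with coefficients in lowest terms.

Method: write R = a + b12*e_{12} + b13*e_{13} + b23*e_{23} with a^2 + b12^2 + b13^2 + b23^2 = 1 (so R^-1 = ~R). Expanding the columns R e_j ~R gives tr M = 4a^2 - 1 and, from the antisymmetric part, M21 - M12 = -4a*b12, M13 - M31 = 4a*b13, M32 - M23 = -4a*b23.
Here tr M = \frac{759}{841}, so a^2 = (1 + tr M)/4 = \frac{400}{841} and a = ±\frac{20}{29}. Taking a = \frac{20}{29}: M21 - M12 = 0, M13 - M31 = 0, M32 - M23 = -\frac{1680}{841}, giving b12 = 0, b13 = 0, b23 = \frac{21}{29}, i.e. R = \frac{20}{29} + \frac{21}{29} e_{23}.
Its e_{23} coefficient is already positive.
Answer: \frac{20}{29} + \frac{21}{29} e_{23}. Uniqueness: Spin(3) -> SO(3) maps R and -R to the same rotation of trace \frac{759}{841}; fixing the sign of the e_{23} coefficient removes the ambiguity.


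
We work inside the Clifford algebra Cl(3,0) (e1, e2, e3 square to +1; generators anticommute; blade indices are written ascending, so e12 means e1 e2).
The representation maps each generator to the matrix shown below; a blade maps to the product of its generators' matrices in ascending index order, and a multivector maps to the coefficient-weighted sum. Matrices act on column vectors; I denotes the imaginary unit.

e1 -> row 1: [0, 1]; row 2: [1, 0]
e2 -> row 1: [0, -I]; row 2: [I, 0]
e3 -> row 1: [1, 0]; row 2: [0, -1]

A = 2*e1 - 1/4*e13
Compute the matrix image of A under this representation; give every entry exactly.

Bivector images (products of the table entries): rho(e13) = rho(e1)rho(e3) = row 1: [0, -1]; row 2: [1, 0].
M = (2)*rho(e1) + (-1/4)*rho(e13), summed entrywise:
Answer: row 1: [0, 9/4]; row 2: [7/4, 0]


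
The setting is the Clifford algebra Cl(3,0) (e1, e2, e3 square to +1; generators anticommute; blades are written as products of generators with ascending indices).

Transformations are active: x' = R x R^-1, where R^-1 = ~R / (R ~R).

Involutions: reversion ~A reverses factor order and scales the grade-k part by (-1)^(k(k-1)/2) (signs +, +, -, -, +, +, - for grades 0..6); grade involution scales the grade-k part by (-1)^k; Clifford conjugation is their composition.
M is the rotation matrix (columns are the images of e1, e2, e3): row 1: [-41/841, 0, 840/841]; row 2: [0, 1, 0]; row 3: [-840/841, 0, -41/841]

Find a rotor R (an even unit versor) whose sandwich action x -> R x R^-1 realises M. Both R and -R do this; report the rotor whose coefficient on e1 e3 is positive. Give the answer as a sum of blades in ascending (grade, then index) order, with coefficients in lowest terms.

Method: write R = a + b12*e1 e2 + b13*e1 e3 + b23*e2 e3 with a^2 + b12^2 + b13^2 + b23^2 = 1 (so R^-1 = ~R). Expanding the columns R e_j ~R gives tr M = 4a^2 - 1 and, from the antisymmetric part, M21 - M12 = -4a*b12, M13 - M31 = 4a*b13, M32 - M23 = -4a*b23.
Here tr M = 759/841, so a^2 = (1 + tr M)/4 = 400/841 and a = ±20/29. Taking a = 20/29: M21 - M12 = 0, M13 - M31 = 1680/841, M32 - M23 = 0, giving b12 = 0, b13 = 21/29, b23 = 0, i.e. R = 20/29 + 21/29*e1 e3.
Its e1 e3 coefficient is already positive.
Answer: 20/29 + 21/29*e1 e3. Recall the cover is two-to-one: with M of trace 759/841, both preimages act alike, and the stated e1 e3 sign chooses the sheet.


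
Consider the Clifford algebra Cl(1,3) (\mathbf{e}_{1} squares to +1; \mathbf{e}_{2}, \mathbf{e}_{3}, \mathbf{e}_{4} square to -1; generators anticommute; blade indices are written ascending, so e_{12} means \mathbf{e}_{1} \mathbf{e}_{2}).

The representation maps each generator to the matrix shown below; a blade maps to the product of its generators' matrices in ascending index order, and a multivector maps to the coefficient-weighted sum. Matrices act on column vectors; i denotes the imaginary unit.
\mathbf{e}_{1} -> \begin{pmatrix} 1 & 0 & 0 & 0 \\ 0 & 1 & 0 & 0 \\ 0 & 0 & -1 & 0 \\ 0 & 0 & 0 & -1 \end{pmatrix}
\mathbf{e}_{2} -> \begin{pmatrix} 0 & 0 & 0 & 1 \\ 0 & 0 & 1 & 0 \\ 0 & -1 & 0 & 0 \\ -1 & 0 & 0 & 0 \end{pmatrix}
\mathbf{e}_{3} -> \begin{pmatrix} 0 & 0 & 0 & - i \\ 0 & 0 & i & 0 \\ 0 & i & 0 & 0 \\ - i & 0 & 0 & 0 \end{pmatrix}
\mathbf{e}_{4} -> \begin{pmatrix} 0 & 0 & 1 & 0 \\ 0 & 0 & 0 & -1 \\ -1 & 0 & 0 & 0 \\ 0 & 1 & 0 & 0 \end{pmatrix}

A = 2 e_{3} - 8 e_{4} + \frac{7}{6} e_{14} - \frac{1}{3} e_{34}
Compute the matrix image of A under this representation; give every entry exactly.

Bivector images (products of the table entries): rho(e_{14}) = rho(\mathbf{e}_{1})rho(\mathbf{e}_{4}) = \begin{pmatrix} 0 & 0 & 1 & 0 \\ 0 & 0 & 0 & -1 \\ 1 & 0 & 0 & 0 \\ 0 & -1 & 0 & 0 \end{pmatrix}; rho(e_{34}) = rho(\mathbf{e}_{3})rho(\mathbf{e}_{4}) = \begin{pmatrix} 0 & - i & 0 & 0 \\ - i & 0 & 0 & 0 \\ 0 & 0 & 0 & - i \\ 0 & 0 & - i & 0 \end{pmatrix}.
M = (2)*rho(e_{3}) + (-8)*rho(e_{4}) + (\frac{7}{6})*rho(e_{14}) + (-\frac{1}{3})*rho(e_{34}), summed entrywise:
Answer: \begin{pmatrix} 0 & \frac{i}{3} & - \frac{41}{6} & - 2 i \\ \frac{i}{3} & 0 & 2 i & \frac{41}{6} \\ \frac{55}{6} & 2 i & 0 & \frac{i}{3} \\ - 2 i & - \frac{55}{6} & \frac{i}{3} & 0 \end{pmatrix}


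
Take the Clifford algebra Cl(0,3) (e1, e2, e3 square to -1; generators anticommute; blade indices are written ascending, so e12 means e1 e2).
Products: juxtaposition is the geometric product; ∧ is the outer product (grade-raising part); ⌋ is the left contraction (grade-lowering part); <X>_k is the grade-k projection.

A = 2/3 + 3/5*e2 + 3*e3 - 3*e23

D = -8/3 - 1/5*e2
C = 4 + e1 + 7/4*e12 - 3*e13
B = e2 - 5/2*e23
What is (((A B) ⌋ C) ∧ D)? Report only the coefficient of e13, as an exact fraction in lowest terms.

step 1: -81/10 - 41/6*e2 - 3/2*e3 - 14/3*e23
step 2: -162/5 - 1867/120*e1 - 567/40*e12 + 243/10*e13
step 3: 432/5 + 1867/45*e1 + 162/25*e2 + 24547/600*e12 - 324/5*e13 + 243/50*e123
Answer: -324/5


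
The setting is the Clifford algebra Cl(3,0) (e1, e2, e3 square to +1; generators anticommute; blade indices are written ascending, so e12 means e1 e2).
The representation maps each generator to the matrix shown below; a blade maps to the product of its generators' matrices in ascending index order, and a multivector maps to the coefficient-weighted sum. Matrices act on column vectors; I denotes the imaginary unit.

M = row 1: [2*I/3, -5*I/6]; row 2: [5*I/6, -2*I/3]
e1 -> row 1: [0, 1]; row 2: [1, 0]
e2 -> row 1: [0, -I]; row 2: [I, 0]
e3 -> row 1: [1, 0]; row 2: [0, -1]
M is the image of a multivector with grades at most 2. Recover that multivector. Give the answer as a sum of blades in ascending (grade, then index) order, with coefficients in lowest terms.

Method: 1, rho(e1), rho(e2), rho(e3) form a trace-orthogonal basis of the 2x2 complex matrices (tr(X Y) = 2 if X = Y, else 0), so M = m0*1 + m1*rho(e1) + m2*rho(e2) + m3*rho(e3) with m0 = tr(M)/2 = 0, m1 = tr(M rho(e1))/2 = 0, m2 = tr(M rho(e2))/2 = 5/6, m3 = tr(M rho(e3))/2 = 2*I/3.
Multiplying table entries, the bivector images are rho(e12) = I*rho(e3), rho(e13) = -I*rho(e2), rho(e23) = I*rho(e1); with real blade coefficients the real parts of m0..m3 are the coefficients of 1, e1, e2, e3 and the imaginary parts give the bivectors (e23: Im m1, e13: -Im m2, e12: Im m3).
Answer: 5/6*e2 + 2/3*e12


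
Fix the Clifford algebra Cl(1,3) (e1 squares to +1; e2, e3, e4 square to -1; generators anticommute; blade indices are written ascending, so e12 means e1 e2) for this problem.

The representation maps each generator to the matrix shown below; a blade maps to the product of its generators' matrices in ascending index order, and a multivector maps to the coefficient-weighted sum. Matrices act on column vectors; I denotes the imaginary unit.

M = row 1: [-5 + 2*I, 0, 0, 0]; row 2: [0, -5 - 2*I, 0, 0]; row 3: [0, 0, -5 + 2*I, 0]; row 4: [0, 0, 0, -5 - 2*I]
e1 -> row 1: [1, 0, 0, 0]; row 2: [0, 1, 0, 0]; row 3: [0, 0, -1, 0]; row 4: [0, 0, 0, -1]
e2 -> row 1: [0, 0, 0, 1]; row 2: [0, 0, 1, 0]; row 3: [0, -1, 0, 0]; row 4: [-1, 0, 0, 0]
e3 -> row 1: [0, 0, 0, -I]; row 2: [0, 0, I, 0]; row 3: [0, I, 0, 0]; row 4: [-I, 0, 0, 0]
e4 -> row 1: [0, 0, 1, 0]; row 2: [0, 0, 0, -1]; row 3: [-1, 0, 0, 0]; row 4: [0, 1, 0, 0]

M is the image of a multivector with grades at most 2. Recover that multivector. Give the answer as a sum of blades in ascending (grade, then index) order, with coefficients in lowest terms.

Method: the blade images are trace-orthogonal — tr(rho(e_A) rho(e_B)^-1) = 4 if A = B and 0 otherwise — and rho(e_A)^-1 = (e_A)^2 * rho(e_A) with (e_A)^2 = +1 or -1, so the coefficient of e_A in the preimage is (e_A)^2 * tr(M rho(e_A))/4.
Nonzero projections over blades of grade <= 2: 1: (1)^2 = +1, tr(M 1) = -20, coefficient -5; e23: (e23)^2 = -1, tr(M rho(e23)) = 8, coefficient -2. Every other blade of grade <= 2 projects to 0.
Answer: -5 - 2*e23
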